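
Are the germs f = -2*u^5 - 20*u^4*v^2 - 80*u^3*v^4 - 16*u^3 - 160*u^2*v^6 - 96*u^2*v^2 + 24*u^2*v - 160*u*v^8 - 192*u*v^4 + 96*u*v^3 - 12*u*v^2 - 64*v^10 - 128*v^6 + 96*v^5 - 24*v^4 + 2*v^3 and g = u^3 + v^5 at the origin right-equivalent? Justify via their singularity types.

Yes.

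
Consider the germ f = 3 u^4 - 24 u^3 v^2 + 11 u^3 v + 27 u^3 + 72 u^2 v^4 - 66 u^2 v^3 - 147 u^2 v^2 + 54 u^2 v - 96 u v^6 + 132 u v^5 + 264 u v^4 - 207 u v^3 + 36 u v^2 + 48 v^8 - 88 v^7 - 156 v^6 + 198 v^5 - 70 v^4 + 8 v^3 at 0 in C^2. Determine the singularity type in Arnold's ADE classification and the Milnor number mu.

The Hessian of f at 0 has rank 0. Corank 2; j^3 = (3*u + 2*v)^3 is a perfect cube, so E-series; the 4-jet and mu = 7 give E_7.

Type E_7, Milnor number mu = 7.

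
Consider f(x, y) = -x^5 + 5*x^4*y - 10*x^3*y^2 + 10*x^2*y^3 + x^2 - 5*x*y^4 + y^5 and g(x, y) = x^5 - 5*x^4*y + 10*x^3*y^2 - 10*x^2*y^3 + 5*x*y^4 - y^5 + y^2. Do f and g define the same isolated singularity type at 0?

The Hessian of f at 0 is [[2, 0], [0, 0]] with rank 1, so corank 1. A Groebner basis of the Jacobian ideal J(f) in C{x,y} is {y^4, x}; counting standard monomials gives mu = 4. Corank 1: A-series; mu = 4 gives A_4. The Hessian of g at 0 is [[0, 0], [0, 2]] with rank 1, so corank 1. A Groebner basis of the Jacobian ideal J(g) in C{x,y} is {x^4, y}; counting standard monomials gives mu = 4. Corank 1: A-series; mu = 4 gives A_4. Both have type A_4, hence right-equivalent.

Yes.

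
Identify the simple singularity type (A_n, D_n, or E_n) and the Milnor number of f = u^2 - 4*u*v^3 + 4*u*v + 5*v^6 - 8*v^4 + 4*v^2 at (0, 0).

The Hessian of f at 0 has rank 1. Corank 1: A-series; mu = 5 gives A_5.

Type A5, Milnor number mu = 5.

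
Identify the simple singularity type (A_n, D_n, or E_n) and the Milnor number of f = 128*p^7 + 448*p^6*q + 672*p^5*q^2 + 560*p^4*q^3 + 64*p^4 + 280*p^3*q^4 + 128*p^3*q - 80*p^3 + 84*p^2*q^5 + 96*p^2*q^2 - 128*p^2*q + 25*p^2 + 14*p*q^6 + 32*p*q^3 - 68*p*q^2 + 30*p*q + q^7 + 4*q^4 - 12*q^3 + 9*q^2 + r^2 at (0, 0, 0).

Type A_6, Milnor number mu = 6.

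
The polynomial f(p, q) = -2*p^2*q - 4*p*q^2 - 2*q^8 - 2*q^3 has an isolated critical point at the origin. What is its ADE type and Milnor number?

Type D9, Milnor number mu = 9.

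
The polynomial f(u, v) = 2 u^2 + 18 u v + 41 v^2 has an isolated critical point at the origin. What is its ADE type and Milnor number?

Type A_1, Milnor number mu = 1.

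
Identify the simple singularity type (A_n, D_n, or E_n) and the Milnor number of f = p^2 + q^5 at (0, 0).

Type A_{4}, Milnor number mu = 4.

The Hessian of f at 0 is [[2, 0], [0, 0]] with rank 1, so corank 1. A Groebner basis of the Jacobian ideal J(f) in C{p,q} is {q^4, p}; counting standard monomials gives mu = 4. Corank 1: A-series; mu = 4 gives A_4.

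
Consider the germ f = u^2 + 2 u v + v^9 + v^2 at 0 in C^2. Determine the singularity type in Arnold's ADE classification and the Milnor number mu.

Type A8, Milnor number mu = 8.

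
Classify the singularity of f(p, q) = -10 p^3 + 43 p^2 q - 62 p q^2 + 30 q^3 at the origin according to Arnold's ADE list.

D4

The Hessian of f at 0 is [[0, 0], [0, 0]] with rank 0, so corank 2. A Groebner basis of the Jacobian ideal J(f) in C{p,q} is {q^3, p^2 - 26*q^2/11, p*q - 17*q^2/11}; counting standard monomials gives mu = 4. Corank 2; j^3 = -(2*p - 3*q)*(5*p^2 - 14*p*q + 10*q^2) splits into three distinct lines over C (the quadratic factor has nonzero discriminant), so D_4.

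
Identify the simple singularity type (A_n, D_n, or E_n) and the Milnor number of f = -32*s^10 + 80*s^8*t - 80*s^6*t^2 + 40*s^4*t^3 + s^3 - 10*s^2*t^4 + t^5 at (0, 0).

The Hessian of f at 0 has rank 0. Corank 2; j^3 = s^3 is a perfect cube, so E-series; the 5-jet and mu = 8 give E_8.

Type E8, Milnor number mu = 8.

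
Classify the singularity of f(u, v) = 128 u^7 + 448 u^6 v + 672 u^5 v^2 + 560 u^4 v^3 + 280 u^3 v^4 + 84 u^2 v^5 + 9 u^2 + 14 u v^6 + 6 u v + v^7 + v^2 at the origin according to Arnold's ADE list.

The Hessian of f at 0 has rank 1. Corank 1: A-series; mu = 6 gives A_6.

A_6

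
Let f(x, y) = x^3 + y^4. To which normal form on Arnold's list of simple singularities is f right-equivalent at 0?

The Hessian of f at 0 has rank 0. Corank 2; j^3 = x^3 is a perfect cube, so E-series; the 4-jet and mu = 6 give E_6.

E_{6}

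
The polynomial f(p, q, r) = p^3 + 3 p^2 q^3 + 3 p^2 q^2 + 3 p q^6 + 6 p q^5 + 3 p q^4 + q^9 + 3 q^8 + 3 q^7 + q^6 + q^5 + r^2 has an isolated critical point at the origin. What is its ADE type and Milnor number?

Type E_{8}, Milnor number mu = 8.

The Hessian of f at 0 has rank 1. Corank 2; j^3 = p^3 is a perfect cube, so E-series; the 5-jet and mu = 8 give E_8.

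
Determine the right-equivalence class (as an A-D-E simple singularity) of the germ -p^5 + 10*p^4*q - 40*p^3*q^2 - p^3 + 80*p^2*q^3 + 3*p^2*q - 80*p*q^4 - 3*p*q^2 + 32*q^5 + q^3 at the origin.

E_8

The Hessian of f at 0 is [[0, 0], [0, 0]] with rank 0, so corank 2. A Groebner basis of the Jacobian ideal J(f) in C{p,q} is {q^5, p*q^3 - 5*q^4/4, p^2 - 2*p*q + q^2}; counting standard monomials gives mu = 8. Corank 2; j^3 = -(p - q)^3 is a perfect cube, so E-series; the 5-jet and mu = 8 give E_8.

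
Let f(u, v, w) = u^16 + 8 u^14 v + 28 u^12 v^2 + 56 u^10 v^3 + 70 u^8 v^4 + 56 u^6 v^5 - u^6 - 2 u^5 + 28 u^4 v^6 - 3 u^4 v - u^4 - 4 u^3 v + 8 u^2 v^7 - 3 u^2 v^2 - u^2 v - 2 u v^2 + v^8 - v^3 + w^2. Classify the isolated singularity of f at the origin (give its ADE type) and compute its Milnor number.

Type D_9, Milnor number mu = 9.

The Hessian of f at 0 is [[0, 0, 0], [0, 0, 0], [0, 0, 2]] with rank 1, so corank 2. A Groebner basis of the Jacobian ideal J(f) in C{u,v,w} is {u^4 + u^3 - u*v - v^2, -9*u^3/8 - u^2/8 + u*v^3 - 6*u*v^2 + 31*u*v/8 - 3*v^3 + 4*v^2, 7*u^3/2 + u^2/2 + 14*u*v^2 - 21*u*v/2 + v^4 + 6*v^3 - 11*v^2, u^2*v + u*v + v^2, w}; counting standard monomials gives mu = 9. Corank 2; j^3 = -v*(u + v)^2 has shape L^2 M (L != M), so D-series; mu = 9 gives D_9.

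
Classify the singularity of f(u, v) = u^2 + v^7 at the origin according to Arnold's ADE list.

A_6

The Hessian of f at 0 has rank 1. Corank 1: A-series; mu = 6 gives A_6.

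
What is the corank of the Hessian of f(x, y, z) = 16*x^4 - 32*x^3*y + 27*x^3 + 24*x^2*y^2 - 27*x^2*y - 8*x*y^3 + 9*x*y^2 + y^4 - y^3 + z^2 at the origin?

2

Hessian at 0 has rank 1.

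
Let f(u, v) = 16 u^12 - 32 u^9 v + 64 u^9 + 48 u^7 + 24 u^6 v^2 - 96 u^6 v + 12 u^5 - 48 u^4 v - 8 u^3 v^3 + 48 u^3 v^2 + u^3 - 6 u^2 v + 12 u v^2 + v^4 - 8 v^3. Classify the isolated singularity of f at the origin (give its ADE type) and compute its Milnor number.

Type E6, Milnor number mu = 6.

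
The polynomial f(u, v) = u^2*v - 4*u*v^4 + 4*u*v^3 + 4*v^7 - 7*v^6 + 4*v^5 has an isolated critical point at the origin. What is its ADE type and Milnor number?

Type D_7, Milnor number mu = 7.

The Hessian of f at 0 is [[0, 0], [0, 0]] with rank 0, so corank 2. A Groebner basis of the Jacobian ideal J(f) in C{u,v} is {-u*v/2 + v^4 - v^3, u^3, u^2*v + 2*u^2/7 - 4*u*v/7 - 8*v^3/7, u^2/7 + u*v^2 + 5*u*v/7 + 10*v^3/7}; counting standard monomials gives mu = 7. Corank 2; j^3 = u^2*v has shape L^2 M (L != M), so D-series; mu = 7 gives D_7.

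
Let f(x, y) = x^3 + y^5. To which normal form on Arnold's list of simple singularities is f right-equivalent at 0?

The Hessian of f at 0 has rank 0. Corank 2; j^3 = x^3 is a perfect cube, so E-series; the 5-jet and mu = 8 give E_8.

E8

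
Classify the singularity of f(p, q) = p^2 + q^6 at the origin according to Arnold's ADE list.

The Hessian of f at 0 has rank 1. Corank 1: A-series; mu = 5 gives A_5.

A5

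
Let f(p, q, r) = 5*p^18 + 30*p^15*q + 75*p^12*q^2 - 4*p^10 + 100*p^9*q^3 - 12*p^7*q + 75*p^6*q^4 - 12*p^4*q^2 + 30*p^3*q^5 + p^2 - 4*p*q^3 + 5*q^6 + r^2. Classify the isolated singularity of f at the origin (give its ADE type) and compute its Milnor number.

Type A_5, Milnor number mu = 5.

The Hessian of f at 0 has rank 2. Corank 1: A-series; mu = 5 gives A_5.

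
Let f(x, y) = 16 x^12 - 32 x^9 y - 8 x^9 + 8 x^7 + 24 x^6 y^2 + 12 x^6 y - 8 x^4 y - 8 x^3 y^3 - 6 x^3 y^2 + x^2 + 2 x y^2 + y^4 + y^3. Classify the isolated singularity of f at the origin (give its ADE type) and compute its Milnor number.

Type A_{2}, Milnor number mu = 2.

The Hessian of f at 0 has rank 1. Corank 1: A-series; mu = 2 gives A_2.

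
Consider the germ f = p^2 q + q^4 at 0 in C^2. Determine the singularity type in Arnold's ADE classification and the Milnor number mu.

Type D_{5}, Milnor number mu = 5.

The Hessian of f at 0 has rank 0. Corank 2; j^3 = p^2*q has shape L^2 M (L != M), so D-series; mu = 5 gives D_5.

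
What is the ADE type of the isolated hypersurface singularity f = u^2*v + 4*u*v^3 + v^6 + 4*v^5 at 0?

The Hessian of f at 0 has rank 0. Corank 2; j^3 = u^2*v has shape L^2 M (L != M), so D-series; mu = 7 gives D_7.

D_7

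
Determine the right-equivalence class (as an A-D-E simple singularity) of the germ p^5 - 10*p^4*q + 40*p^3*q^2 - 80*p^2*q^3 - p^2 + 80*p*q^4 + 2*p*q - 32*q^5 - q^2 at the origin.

A_{4}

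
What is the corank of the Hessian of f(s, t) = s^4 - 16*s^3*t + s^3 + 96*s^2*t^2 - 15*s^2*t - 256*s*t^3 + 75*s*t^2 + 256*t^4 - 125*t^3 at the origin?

The Hessian at 0 is [[0, 0], [0, 0]] of rank 0; hence corank 2.

2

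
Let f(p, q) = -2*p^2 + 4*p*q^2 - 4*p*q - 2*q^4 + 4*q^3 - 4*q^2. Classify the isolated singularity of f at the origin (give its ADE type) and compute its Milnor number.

The Hessian of f at 0 has rank 2. Corank 0: nondegenerate Morse point, so A_1.

Type A_{1}, Milnor number mu = 1.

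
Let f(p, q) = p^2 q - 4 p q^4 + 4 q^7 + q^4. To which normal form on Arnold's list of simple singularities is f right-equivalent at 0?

The Hessian of f at 0 is [[0, 0], [0, 0]] with rank 0, so corank 2. A Groebner basis of the Jacobian ideal J(f) in C{p,q} is {p^3, p^2/4 + q^3, p*q}; counting standard monomials gives mu = 5. Corank 2; j^3 = p^2*q has shape L^2 M (L != M), so D-series; mu = 5 gives D_5.

D5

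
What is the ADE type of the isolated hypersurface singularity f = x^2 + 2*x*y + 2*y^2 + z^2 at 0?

A_{1}

The Hessian of f at 0 is [[2, 2, 0], [2, 4, 0], [0, 0, 2]] with rank 3, so corank 0. A Groebner basis of the Jacobian ideal J(f) in C{x,y,z} is {x, y, z}; counting standard monomials gives mu = 1. Corank 0: nondegenerate Morse point, so A_1.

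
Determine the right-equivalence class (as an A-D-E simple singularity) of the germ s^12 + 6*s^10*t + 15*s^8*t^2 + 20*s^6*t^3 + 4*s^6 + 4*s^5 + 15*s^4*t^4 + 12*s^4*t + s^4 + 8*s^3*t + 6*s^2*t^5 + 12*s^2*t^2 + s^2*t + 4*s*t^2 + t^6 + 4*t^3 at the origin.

The Hessian of f at 0 has rank 0. Corank 2; j^3 = t*(s + 2*t)^2 has shape L^2 M (L != M), so D-series; mu = 7 gives D_7.

D_{7}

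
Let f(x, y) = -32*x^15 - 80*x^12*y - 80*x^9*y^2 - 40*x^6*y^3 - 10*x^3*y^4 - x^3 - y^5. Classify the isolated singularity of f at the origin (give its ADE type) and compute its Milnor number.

Type E_{8}, Milnor number mu = 8.

The Hessian of f at 0 is [[0, 0], [0, 0]] with rank 0, so corank 2. A Groebner basis of the Jacobian ideal J(f) in C{x,y} is {y^4, x^2}; counting standard monomials gives mu = 8. Corank 2; j^3 = -x^3 is a perfect cube, so E-series; the 5-jet and mu = 8 give E_8.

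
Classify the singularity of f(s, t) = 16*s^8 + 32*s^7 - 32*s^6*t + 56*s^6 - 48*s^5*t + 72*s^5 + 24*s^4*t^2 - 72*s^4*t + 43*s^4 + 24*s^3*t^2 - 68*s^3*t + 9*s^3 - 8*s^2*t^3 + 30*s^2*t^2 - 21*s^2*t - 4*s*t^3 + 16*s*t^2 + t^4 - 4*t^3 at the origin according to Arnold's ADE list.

The Hessian of f at 0 is [[0, 0], [0, 0]] with rank 0, so corank 2. A Groebner basis of the Jacobian ideal J(f) in C{s,t} is {s*t^2 + 27*s*t/22 - 9*t^2/11, 81*s*t/44 + t^3 - 27*t^2/22, s^2 - 43*s*t/33 + 14*t^2/33}; counting standard monomials gives mu = 5. Corank 2; j^3 = (s - t)*(3*s - 2*t)^2 has shape L^2 M (L != M), so D-series; mu = 5 gives D_5.

D_5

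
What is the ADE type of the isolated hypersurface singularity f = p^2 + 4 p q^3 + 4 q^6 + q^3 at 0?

A_{2}

The Hessian of f at 0 is [[2, 0], [0, 0]] with rank 1, so corank 1. A Groebner basis of the Jacobian ideal J(f) in C{p,q} is {q^2, p}; counting standard monomials gives mu = 2. Corank 1: A-series; mu = 2 gives A_2.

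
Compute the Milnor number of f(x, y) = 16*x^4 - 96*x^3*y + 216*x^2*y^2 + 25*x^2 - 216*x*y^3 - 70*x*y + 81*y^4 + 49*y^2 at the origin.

The Hessian of f at 0 has rank 1. Corank 1: A-series; mu = 3 gives A_3.

3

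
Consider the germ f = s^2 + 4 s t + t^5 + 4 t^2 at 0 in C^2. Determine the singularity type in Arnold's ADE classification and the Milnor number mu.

The Hessian of f at 0 is [[2, 4], [4, 8]] with rank 1, so corank 1. A Groebner basis of the Jacobian ideal J(f) in C{s,t} is {t^4, s + 2*t}; counting standard monomials gives mu = 4. Corank 1: A-series; mu = 4 gives A_4.

Type A4, Milnor number mu = 4.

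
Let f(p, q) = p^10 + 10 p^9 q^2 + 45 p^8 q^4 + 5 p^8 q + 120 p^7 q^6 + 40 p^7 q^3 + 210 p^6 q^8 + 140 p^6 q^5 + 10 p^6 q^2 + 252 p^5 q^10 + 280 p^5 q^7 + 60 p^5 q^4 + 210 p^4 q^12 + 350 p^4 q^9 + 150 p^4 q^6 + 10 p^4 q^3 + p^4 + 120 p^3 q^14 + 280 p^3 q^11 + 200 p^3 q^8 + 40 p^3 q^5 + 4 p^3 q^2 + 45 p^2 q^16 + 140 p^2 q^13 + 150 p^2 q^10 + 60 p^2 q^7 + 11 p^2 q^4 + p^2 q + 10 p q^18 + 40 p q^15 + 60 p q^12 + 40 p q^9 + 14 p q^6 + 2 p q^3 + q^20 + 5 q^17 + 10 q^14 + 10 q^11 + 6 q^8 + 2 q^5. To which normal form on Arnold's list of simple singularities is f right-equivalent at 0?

The Hessian of f at 0 has rank 0. Corank 2; j^3 = p^2*q has shape L^2 M (L != M), so D-series; mu = 6 gives D_6.

D_6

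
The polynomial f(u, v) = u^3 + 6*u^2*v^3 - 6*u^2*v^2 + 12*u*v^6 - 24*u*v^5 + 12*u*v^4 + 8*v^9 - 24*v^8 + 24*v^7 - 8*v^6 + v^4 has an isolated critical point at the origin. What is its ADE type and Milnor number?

Type E_{6}, Milnor number mu = 6.

The Hessian of f at 0 has rank 0. Corank 2; j^3 = u^3 is a perfect cube, so E-series; the 4-jet and mu = 6 give E_6.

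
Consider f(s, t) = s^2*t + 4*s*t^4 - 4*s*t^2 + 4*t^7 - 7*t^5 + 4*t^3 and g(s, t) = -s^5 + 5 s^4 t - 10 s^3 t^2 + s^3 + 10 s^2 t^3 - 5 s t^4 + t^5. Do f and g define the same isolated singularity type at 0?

No.

The Hessian of f at 0 has rank 0. Corank 2; j^3 = t*(s - 2*t)^2 has shape L^2 M (L != M), so D-series; mu = 6 gives D_6. The Hessian of g at 0 has rank 0. Corank 2; j^3 = s^3 is a perfect cube, so E-series; the 5-jet and mu = 8 give E_8. f is D_6 but g is E_8, hence not right-equivalent.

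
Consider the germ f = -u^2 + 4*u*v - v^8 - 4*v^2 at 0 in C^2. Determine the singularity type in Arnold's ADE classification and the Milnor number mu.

Type A_{7}, Milnor number mu = 7.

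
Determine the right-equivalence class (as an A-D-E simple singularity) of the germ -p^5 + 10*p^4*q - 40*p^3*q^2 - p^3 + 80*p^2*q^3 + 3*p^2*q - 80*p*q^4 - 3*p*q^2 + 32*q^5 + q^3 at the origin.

The Hessian of f at 0 has rank 0. Corank 2; j^3 = -(p - q)^3 is a perfect cube, so E-series; the 5-jet and mu = 8 give E_8.

E_{8}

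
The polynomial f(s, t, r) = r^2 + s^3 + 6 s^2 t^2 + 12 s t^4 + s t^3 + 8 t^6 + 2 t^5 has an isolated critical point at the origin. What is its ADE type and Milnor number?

Type E7, Milnor number mu = 7.

The Hessian of f at 0 has rank 1. Corank 2; j^3 = s^3 is a perfect cube, so E-series; the 4-jet and mu = 7 give E_7.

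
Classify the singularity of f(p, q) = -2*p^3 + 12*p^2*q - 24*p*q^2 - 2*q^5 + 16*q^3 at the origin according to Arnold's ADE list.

E8

The Hessian of f at 0 is [[0, 0], [0, 0]] with rank 0, so corank 2. A Groebner basis of the Jacobian ideal J(f) in C{p,q} is {q^4, p^2 - 4*p*q + 4*q^2}; counting standard monomials gives mu = 8. Corank 2; j^3 = -2*(p - 2*q)^3 is a perfect cube, so E-series; the 5-jet and mu = 8 give E_8.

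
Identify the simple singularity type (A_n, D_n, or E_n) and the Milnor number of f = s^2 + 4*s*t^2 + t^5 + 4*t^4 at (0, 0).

The Hessian of f at 0 has rank 1. Corank 1: A-series; mu = 4 gives A_4.

Type A_{4}, Milnor number mu = 4.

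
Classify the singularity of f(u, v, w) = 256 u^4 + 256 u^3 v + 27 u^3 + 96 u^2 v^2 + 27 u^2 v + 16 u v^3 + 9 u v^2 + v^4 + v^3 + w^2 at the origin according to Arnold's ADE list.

The Hessian of f at 0 has rank 1. Corank 2; j^3 = (3*u + v)^3 is a perfect cube, so E-series; the 4-jet and mu = 6 give E_6.

E_6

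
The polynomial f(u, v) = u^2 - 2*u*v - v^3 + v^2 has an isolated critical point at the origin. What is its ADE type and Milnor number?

Type A2, Milnor number mu = 2.

The Hessian of f at 0 has rank 1. Corank 1: A-series; mu = 2 gives A_2.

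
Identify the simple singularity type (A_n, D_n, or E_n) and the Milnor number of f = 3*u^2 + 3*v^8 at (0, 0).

Type A_7, Milnor number mu = 7.

The Hessian of f at 0 has rank 1. Corank 1: A-series; mu = 7 gives A_7.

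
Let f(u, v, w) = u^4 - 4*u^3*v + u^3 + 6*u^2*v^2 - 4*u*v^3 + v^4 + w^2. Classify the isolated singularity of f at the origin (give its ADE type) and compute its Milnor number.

Type E6, Milnor number mu = 6.

The Hessian of f at 0 has rank 1. Corank 2; j^3 = u^3 is a perfect cube, so E-series; the 4-jet and mu = 6 give E_6.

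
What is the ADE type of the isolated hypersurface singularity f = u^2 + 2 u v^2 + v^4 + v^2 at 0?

A_1

The Hessian of f at 0 has rank 2. Corank 0: nondegenerate Morse point, so A_1.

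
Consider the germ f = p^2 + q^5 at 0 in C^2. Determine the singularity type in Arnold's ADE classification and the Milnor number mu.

The Hessian of f at 0 has rank 1. Corank 1: A-series; mu = 4 gives A_4.

Type A_{4}, Milnor number mu = 4.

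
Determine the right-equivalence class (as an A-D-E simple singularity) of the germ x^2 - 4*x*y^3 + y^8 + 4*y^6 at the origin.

A7

The Hessian of f at 0 is [[2, 0], [0, 0]] with rank 1, so corank 1. A Groebner basis of the Jacobian ideal J(f) in C{x,y} is {x^3, x^2*y, -x/2 + y^3}; counting standard monomials gives mu = 7. Corank 1: A-series; mu = 7 gives A_7.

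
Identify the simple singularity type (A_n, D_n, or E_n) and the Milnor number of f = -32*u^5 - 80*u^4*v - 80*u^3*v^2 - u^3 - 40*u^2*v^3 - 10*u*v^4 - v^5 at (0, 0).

The Hessian of f at 0 has rank 0. Corank 2; j^3 = -u^3 is a perfect cube, so E-series; the 5-jet and mu = 8 give E_8.

Type E_{8}, Milnor number mu = 8.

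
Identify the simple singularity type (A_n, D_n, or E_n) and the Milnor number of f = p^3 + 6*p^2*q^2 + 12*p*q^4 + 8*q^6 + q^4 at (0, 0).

Type E6, Milnor number mu = 6.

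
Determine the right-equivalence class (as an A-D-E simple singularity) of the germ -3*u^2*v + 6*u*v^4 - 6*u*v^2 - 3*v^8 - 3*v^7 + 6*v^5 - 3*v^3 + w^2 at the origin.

The Hessian of f at 0 is [[0, 0, 0], [0, 0, 0], [0, 0, 2]] with rank 1, so corank 2. A Groebner basis of the Jacobian ideal J(f) in C{u,v,w} is {u^2*v^2 + 16*u^2*v + 2*u^2 + 32*u*v^2 + 3*u*v + 16*v^3 + v^2, -8*u^2*v - u^2 + u*v^3 - 16*u*v^2 - u*v - 8*v^3, -u*v + v^4 - v^2, u^3 + 3*u^2*v + 3*u*v^2 + v^3, w}; counting standard monomials gives mu = 9. Corank 2; j^3 = -3*v*(u + v)^2 has shape L^2 M (L != M), so D-series; mu = 9 gives D_9.

D_{9}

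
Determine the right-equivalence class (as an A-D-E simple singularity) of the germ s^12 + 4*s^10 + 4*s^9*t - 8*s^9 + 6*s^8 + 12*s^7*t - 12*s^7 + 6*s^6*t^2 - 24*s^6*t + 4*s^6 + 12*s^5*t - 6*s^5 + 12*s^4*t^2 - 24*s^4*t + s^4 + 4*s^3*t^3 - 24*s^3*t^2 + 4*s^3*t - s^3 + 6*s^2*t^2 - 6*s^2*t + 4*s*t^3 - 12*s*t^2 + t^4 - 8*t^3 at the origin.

The Hessian of f at 0 has rank 0. Corank 2; j^3 = -(s + 2*t)^3 is a perfect cube, so E-series; the 4-jet and mu = 6 give E_6.

E_6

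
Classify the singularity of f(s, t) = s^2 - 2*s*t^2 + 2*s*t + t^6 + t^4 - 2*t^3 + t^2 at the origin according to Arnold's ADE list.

The Hessian of f at 0 is [[2, 2], [2, 2]] with rank 1, so corank 1. A Groebner basis of the Jacobian ideal J(f) in C{s,t} is {s^3 - 3*s^2 - 5*s*t - 2*s - 2*t, s^2*t + 2*s^2 + 3*s*t + s + t, -s + t^2 - t}; counting standard monomials gives mu = 5. Corank 1: A-series; mu = 5 gives A_5.

A5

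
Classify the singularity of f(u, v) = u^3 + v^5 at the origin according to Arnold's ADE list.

E8

The Hessian of f at 0 has rank 0. Corank 2; j^3 = u^3 is a perfect cube, so E-series; the 5-jet and mu = 8 give E_8.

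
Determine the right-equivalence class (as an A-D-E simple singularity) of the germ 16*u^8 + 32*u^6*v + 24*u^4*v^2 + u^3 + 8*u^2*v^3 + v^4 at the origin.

E_{6}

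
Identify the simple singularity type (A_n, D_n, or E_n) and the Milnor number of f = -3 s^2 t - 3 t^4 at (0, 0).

Type D_5, Milnor number mu = 5.

The Hessian of f at 0 has rank 0. Corank 2; j^3 = -3*s^2*t has shape L^2 M (L != M), so D-series; mu = 5 gives D_5.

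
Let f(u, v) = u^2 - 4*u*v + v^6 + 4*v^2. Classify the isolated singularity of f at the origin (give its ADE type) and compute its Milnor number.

Type A5, Milnor number mu = 5.

The Hessian of f at 0 is [[2, -4], [-4, 8]] with rank 1, so corank 1. A Groebner basis of the Jacobian ideal J(f) in C{u,v} is {v^5, u - 2*v}; counting standard monomials gives mu = 5. Corank 1: A-series; mu = 5 gives A_5.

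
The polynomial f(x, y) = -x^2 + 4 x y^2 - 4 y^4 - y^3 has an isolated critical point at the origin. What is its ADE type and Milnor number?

Type A_{2}, Milnor number mu = 2.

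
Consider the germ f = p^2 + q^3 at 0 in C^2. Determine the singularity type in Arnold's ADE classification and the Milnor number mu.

Type A2, Milnor number mu = 2.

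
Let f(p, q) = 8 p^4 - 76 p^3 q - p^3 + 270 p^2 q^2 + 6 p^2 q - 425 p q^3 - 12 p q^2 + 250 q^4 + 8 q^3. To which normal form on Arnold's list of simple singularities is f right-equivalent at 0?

E_{7}

The Hessian of f at 0 is [[0, 0], [0, 0]] with rank 0, so corank 2. A Groebner basis of the Jacobian ideal J(f) in C{p,q} is {3*p^2/4 - 3*p*q + q^4 + q^3/4 + 3*q^2, p^3 - 27*p^2/2 + 54*p*q - 25*q^3/2 - 54*q^2, p^2*q - 17*p^2/4 + 17*p*q - 65*q^3/12 - 17*q^2, -p^2 + p*q^2 + 4*p*q - 7*q^3/3 - 4*q^2}; counting standard monomials gives mu = 7. Corank 2; j^3 = -(p - 2*q)^3 is a perfect cube, so E-series; the 4-jet and mu = 7 give E_7.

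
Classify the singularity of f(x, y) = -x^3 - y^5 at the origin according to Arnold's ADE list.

E_{8}

The Hessian of f at 0 has rank 0. Corank 2; j^3 = -x^3 is a perfect cube, so E-series; the 5-jet and mu = 8 give E_8.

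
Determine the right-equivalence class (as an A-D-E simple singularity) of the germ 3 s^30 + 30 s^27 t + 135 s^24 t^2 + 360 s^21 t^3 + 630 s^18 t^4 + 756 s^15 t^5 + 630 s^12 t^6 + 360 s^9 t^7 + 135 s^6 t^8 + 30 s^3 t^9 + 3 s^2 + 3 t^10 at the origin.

The Hessian of f at 0 is [[6, 0], [0, 0]] with rank 1, so corank 1. A Groebner basis of the Jacobian ideal J(f) in C{s,t} is {t^9, s}; counting standard monomials gives mu = 9. Corank 1: A-series; mu = 9 gives A_9.

A_{9}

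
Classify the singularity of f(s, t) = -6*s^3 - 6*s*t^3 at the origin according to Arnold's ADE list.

The Hessian of f at 0 is [[0, 0], [0, 0]] with rank 0, so corank 2. A Groebner basis of the Jacobian ideal J(f) in C{s,t} is {s^3, s*t^2, 3*s^2 + t^3}; counting standard monomials gives mu = 7. Corank 2; j^3 = -6*s^3 is a perfect cube, so E-series; the 4-jet and mu = 7 give E_7.

E_{7}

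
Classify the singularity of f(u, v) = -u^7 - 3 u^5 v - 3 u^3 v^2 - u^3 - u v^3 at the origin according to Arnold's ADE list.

The Hessian of f at 0 has rank 0. Corank 2; j^3 = -u^3 is a perfect cube, so E-series; the 4-jet and mu = 7 give E_7.

E_{7}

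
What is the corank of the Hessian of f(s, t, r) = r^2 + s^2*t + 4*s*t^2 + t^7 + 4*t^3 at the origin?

Hessian at 0 has rank 1.

2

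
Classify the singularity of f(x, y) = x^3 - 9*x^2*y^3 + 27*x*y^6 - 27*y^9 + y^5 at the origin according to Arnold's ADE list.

E_{8}

The Hessian of f at 0 is [[0, 0], [0, 0]] with rank 0, so corank 2. A Groebner basis of the Jacobian ideal J(f) in C{x,y} is {-x^2/6 + x*y^3, y^4, x^3, x^2*y}; counting standard monomials gives mu = 8. Corank 2; j^3 = x^3 is a perfect cube, so E-series; the 5-jet and mu = 8 give E_8.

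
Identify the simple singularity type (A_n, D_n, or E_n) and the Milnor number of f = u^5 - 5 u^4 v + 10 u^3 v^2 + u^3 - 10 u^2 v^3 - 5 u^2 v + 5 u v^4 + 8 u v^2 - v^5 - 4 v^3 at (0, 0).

Type D_{6}, Milnor number mu = 6.

The Hessian of f at 0 is [[0, 0], [0, 0]] with rank 0, so corank 2. A Groebner basis of the Jacobian ideal J(f) in C{u,v} is {-u*v/5 + v^4 + 2*v^2/5, u*v^2 - 2*v^3, u^2 - 3*u*v + 2*v^2}; counting standard monomials gives mu = 6. Corank 2; j^3 = (u - 2*v)^2*(u - v) has shape L^2 M (L != M), so D-series; mu = 6 gives D_6.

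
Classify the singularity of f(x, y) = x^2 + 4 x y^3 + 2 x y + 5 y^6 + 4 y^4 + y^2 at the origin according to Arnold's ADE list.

A5

The Hessian of f at 0 has rank 1. Corank 1: A-series; mu = 5 gives A_5.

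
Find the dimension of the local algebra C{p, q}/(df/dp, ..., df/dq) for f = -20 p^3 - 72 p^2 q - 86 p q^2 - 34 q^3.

4

The Hessian of f at 0 is [[0, 0], [0, 0]] with rank 0, so corank 2. A Groebner basis of the Jacobian ideal J(f) in C{p,q} is {q^3, p^2 - 13*q^2/6, p*q + 3*q^2/2}; counting standard monomials gives mu = 4. Corank 2; j^3 = -2*(p + q)*(10*p^2 + 26*p*q + 17*q^2) splits into three distinct lines over C (the quadratic factor has nonzero discriminant), so D_4.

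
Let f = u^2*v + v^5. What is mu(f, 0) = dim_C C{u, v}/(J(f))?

The Hessian of f at 0 has rank 0. Corank 2; j^3 = u^2*v has shape L^2 M (L != M), so D-series; mu = 6 gives D_6.

6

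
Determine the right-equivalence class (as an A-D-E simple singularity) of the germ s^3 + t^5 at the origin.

E_{8}

The Hessian of f at 0 has rank 0. Corank 2; j^3 = s^3 is a perfect cube, so E-series; the 5-jet and mu = 8 give E_8.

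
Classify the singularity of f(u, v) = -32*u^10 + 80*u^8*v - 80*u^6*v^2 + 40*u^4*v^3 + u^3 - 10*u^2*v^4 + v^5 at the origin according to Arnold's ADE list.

E_8

The Hessian of f at 0 has rank 0. Corank 2; j^3 = u^3 is a perfect cube, so E-series; the 5-jet and mu = 8 give E_8.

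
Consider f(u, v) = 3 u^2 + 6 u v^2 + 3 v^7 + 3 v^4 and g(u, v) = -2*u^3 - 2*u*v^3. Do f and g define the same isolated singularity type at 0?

The Hessian of f at 0 is [[6, 0], [0, 0]] with rank 1, so corank 1. A Groebner basis of the Jacobian ideal J(f) in C{u,v} is {u^3, u + v^2}; counting standard monomials gives mu = 6. Corank 1: A-series; mu = 6 gives A_6. The Hessian of g at 0 is [[0, 0], [0, 0]] with rank 0, so corank 2. A Groebner basis of the Jacobian ideal J(g) in C{u,v} is {u^3, u*v^2, 3*u^2 + v^3}; counting standard monomials gives mu = 7. Corank 2; j^3 = -2*u^3 is a perfect cube, so E-series; the 4-jet and mu = 7 give E_7. f is A_6 but g is E_7, hence not right-equivalent.

No.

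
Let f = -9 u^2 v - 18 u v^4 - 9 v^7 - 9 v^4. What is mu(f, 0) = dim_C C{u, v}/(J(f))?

The Hessian of f at 0 is [[0, 0], [0, 0]] with rank 0, so corank 2. A Groebner basis of the Jacobian ideal J(f) in C{u,v} is {u^3, u^2/4 + v^3, u*v}; counting standard monomials gives mu = 5. Corank 2; j^3 = -9*u^2*v has shape L^2 M (L != M), so D-series; mu = 5 gives D_5.

5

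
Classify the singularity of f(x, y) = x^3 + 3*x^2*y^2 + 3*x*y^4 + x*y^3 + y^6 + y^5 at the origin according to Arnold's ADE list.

E7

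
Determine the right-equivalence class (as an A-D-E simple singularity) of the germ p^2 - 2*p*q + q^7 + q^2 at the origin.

The Hessian of f at 0 has rank 1. Corank 1: A-series; mu = 6 gives A_6.

A_6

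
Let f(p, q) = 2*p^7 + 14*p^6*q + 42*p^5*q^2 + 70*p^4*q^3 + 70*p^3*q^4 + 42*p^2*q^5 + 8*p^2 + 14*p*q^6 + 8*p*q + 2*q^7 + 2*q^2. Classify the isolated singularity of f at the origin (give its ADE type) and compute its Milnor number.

The Hessian of f at 0 is [[16, 8], [8, 4]] with rank 1, so corank 1. A Groebner basis of the Jacobian ideal J(f) in C{p,q} is {q^6, p + q/2}; counting standard monomials gives mu = 6. Corank 1: A-series; mu = 6 gives A_6.

Type A_6, Milnor number mu = 6.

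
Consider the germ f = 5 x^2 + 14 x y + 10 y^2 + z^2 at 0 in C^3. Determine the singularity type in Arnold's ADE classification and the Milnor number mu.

Type A_1, Milnor number mu = 1.

The Hessian of f at 0 has rank 3. Corank 0: nondegenerate Morse point, so A_1.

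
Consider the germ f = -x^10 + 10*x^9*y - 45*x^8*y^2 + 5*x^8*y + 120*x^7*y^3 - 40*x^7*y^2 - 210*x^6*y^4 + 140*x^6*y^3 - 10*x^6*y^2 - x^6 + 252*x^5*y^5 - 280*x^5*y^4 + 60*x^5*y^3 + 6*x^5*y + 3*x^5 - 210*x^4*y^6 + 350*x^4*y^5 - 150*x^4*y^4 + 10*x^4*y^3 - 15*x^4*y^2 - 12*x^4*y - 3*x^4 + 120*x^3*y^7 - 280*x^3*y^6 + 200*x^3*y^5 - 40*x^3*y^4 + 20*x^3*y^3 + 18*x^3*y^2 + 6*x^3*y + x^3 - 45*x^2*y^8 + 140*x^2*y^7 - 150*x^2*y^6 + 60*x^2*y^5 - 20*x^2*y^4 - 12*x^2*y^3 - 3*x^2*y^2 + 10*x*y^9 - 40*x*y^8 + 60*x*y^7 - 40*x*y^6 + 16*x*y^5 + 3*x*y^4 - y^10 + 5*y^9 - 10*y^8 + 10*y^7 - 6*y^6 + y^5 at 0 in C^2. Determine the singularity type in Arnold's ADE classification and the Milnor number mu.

Type E_{8}, Milnor number mu = 8.

The Hessian of f at 0 has rank 0. Corank 2; j^3 = x^3 is a perfect cube, so E-series; the 5-jet and mu = 8 give E_8.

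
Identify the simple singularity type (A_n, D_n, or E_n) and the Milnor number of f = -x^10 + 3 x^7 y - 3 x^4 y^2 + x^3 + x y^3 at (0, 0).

The Hessian of f at 0 is [[0, 0], [0, 0]] with rank 0, so corank 2. A Groebner basis of the Jacobian ideal J(f) in C{x,y} is {x^3, x*y^2, 3*x^2 + y^3}; counting standard monomials gives mu = 7. Corank 2; j^3 = x^3 is a perfect cube, so E-series; the 4-jet and mu = 7 give E_7.

Type E7, Milnor number mu = 7.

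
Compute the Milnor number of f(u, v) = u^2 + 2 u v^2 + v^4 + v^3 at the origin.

2

The Hessian of f at 0 is [[2, 0], [0, 0]] with rank 1, so corank 1. A Groebner basis of the Jacobian ideal J(f) in C{u,v} is {v^2, u}; counting standard monomials gives mu = 2. Corank 1: A-series; mu = 2 gives A_2.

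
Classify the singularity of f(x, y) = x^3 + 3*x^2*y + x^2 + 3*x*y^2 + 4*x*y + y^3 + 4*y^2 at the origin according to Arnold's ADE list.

The Hessian of f at 0 has rank 1. Corank 1: A-series; mu = 2 gives A_2.

A2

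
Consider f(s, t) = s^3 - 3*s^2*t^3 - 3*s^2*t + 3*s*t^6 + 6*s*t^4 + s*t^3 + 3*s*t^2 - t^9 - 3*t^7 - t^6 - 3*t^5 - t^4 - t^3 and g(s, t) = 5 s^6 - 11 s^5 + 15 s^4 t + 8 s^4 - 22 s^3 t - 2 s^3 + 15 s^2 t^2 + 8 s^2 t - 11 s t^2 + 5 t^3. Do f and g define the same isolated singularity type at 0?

No.

The Hessian of f at 0 has rank 0. Corank 2; j^3 = (s - t)^3 is a perfect cube, so E-series; the 4-jet and mu = 7 give E_7. The Hessian of g at 0 has rank 0. Corank 2; j^3 = -(s - t)*(2*s^2 - 6*s*t + 5*t^2) splits into three distinct lines over C (the quadratic factor has nonzero discriminant), so D_4. f is E_7 but g is D_4, hence not right-equivalent.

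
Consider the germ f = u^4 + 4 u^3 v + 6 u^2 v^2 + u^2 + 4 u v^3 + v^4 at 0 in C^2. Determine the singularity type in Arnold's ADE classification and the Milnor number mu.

Type A_3, Milnor number mu = 3.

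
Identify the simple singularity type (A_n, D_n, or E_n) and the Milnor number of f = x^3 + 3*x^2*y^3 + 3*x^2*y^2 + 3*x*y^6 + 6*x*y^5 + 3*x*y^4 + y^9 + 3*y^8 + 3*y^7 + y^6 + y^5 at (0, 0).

The Hessian of f at 0 is [[0, 0], [0, 0]] with rank 0, so corank 2. A Groebner basis of the Jacobian ideal J(f) in C{x,y} is {x^2/2 + x*y^3 + x*y^2, y^4, x^3, x^2*y - x^2 - 2*x*y^2}; counting standard monomials gives mu = 8. Corank 2; j^3 = x^3 is a perfect cube, so E-series; the 5-jet and mu = 8 give E_8.

Type E8, Milnor number mu = 8.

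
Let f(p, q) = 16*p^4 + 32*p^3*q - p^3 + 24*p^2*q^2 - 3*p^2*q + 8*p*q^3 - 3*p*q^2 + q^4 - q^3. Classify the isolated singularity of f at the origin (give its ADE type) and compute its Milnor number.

Type E_{6}, Milnor number mu = 6.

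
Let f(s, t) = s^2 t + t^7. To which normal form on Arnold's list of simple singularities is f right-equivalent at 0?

The Hessian of f at 0 has rank 0. Corank 2; j^3 = s^2*t has shape L^2 M (L != M), so D-series; mu = 8 gives D_8.

D8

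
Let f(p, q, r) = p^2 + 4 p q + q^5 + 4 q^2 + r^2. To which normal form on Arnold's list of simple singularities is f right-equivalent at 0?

A_4

The Hessian of f at 0 has rank 2. Corank 1: A-series; mu = 4 gives A_4.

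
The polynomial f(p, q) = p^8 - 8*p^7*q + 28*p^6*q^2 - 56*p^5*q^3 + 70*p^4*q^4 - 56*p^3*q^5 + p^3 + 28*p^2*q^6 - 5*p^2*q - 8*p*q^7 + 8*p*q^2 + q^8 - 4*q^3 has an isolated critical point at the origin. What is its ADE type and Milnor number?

The Hessian of f at 0 has rank 0. Corank 2; j^3 = (p - 2*q)^2*(p - q) has shape L^2 M (L != M), so D-series; mu = 9 gives D_9.

Type D_{9}, Milnor number mu = 9.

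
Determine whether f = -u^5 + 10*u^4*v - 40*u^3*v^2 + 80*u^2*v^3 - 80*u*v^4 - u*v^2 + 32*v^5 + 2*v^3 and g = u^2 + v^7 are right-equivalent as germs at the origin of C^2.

No.

The Hessian of f at 0 is [[0, 0], [0, 0]] with rank 0, so corank 2. A Groebner basis of the Jacobian ideal J(f) in C{u,v} is {u^4 + v^2/5, v^3, u*v - 2*v^2}; counting standard monomials gives mu = 6. Corank 2; j^3 = -v^2*(u - 2*v) has shape L^2 M (L != M), so D-series; mu = 6 gives D_6. The Hessian of g at 0 is [[2, 0], [0, 0]] with rank 1, so corank 1. A Groebner basis of the Jacobian ideal J(g) in C{u,v} is {v^6, u}; counting standard monomials gives mu = 6. Corank 1: A-series; mu = 6 gives A_6. f is D_6 but g is A_6, hence not right-equivalent.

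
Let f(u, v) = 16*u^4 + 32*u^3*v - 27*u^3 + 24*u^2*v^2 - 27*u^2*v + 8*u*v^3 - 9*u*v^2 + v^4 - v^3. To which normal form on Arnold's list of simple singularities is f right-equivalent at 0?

E6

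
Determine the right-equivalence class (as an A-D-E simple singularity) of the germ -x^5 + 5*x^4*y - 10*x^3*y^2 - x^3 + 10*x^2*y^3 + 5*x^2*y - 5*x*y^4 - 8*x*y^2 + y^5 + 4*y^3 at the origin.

D6

The Hessian of f at 0 is [[0, 0], [0, 0]] with rank 0, so corank 2. A Groebner basis of the Jacobian ideal J(f) in C{x,y} is {-x*y/5 + y^4 + 2*y^2/5, x*y^2 - 2*y^3, x^2 - 3*x*y + 2*y^2}; counting standard monomials gives mu = 6. Corank 2; j^3 = -(x - 2*y)^2*(x - y) has shape L^2 M (L != M), so D-series; mu = 6 gives D_6.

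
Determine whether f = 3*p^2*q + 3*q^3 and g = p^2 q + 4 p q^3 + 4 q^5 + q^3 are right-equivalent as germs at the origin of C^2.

Yes.

The Hessian of f at 0 is [[0, 0], [0, 0]] with rank 0, so corank 2. A Groebner basis of the Jacobian ideal J(f) in C{p,q} is {q^3, p^2 + 3*q^2, p*q}; counting standard monomials gives mu = 4. Corank 2; j^3 = 3*q*(p^2 + q^2) splits into three distinct lines over C (the quadratic factor has nonzero discriminant), so D_4. The Hessian of g at 0 is [[0, 0], [0, 0]] with rank 0, so corank 2. A Groebner basis of the Jacobian ideal J(g) in C{p,q} is {q^3, p^2 + 3*q^2, p*q}; counting standard monomials gives mu = 4. Corank 2; j^3 = q*(p^2 + q^2) splits into three distinct lines over C (the quadratic factor has nonzero discriminant), so D_4. Both have type D_4, hence right-equivalent.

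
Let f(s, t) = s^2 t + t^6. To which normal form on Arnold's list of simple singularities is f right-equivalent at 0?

D_{7}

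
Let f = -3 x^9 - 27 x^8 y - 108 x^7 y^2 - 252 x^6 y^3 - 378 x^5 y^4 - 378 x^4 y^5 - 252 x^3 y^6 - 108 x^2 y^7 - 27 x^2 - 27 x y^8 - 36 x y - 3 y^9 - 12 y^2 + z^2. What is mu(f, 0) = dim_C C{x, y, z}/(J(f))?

The Hessian of f at 0 has rank 2. Corank 1: A-series; mu = 8 gives A_8.

8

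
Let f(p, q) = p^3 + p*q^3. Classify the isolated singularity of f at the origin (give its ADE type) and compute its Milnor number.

Type E7, Milnor number mu = 7.

The Hessian of f at 0 has rank 0. Corank 2; j^3 = p^3 is a perfect cube, so E-series; the 4-jet and mu = 7 give E_7.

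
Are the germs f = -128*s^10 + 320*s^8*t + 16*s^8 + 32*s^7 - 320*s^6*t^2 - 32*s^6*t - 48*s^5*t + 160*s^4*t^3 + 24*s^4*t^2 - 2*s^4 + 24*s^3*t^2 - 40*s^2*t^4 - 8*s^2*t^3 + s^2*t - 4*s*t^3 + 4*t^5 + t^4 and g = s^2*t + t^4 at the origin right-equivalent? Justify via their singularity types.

Yes.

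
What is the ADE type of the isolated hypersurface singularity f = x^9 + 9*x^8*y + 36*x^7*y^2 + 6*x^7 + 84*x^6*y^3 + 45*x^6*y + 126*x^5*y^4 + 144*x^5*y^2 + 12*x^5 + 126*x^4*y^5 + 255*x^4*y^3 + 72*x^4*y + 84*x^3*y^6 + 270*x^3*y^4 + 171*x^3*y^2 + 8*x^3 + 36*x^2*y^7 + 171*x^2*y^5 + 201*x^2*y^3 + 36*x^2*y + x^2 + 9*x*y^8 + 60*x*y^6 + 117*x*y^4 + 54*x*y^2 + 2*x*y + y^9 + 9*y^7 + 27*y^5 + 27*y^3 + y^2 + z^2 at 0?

The Hessian of f at 0 has rank 2. Corank 1: A-series; mu = 2 gives A_2.

A2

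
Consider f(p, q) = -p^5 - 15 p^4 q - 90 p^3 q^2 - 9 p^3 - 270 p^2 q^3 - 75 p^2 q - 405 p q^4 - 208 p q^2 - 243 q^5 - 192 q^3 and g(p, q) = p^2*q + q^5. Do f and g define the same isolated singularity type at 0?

Yes.

The Hessian of f at 0 has rank 0. Corank 2; j^3 = -(p + 3*q)*(3*p + 8*q)^2 has shape L^2 M (L != M), so D-series; mu = 6 gives D_6. The Hessian of g at 0 has rank 0. Corank 2; j^3 = p^2*q has shape L^2 M (L != M), so D-series; mu = 6 gives D_6. Both have type D_6, hence right-equivalent.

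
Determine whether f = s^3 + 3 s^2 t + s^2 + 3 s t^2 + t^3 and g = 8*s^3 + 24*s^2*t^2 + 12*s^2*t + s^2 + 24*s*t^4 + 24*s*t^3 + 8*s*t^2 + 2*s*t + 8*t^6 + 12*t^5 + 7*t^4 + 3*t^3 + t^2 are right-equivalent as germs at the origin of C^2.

Yes.

The Hessian of f at 0 is [[2, 0], [0, 0]] with rank 1, so corank 1. A Groebner basis of the Jacobian ideal J(f) in C{s,t} is {t^2, s}; counting standard monomials gives mu = 2. Corank 1: A-series; mu = 2 gives A_2. The Hessian of g at 0 is [[2, 2], [2, 2]] with rank 1, so corank 1. A Groebner basis of the Jacobian ideal J(g) in C{s,t} is {t^2, s + t}; counting standard monomials gives mu = 2. Corank 1: A-series; mu = 2 gives A_2. Both have type A_2, hence right-equivalent.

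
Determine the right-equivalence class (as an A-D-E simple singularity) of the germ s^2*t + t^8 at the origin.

D_9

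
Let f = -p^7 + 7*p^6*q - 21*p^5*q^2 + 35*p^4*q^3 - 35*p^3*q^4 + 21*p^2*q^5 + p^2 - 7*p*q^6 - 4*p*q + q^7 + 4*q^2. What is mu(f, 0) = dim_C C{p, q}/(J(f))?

The Hessian of f at 0 has rank 1. Corank 1: A-series; mu = 6 gives A_6.

6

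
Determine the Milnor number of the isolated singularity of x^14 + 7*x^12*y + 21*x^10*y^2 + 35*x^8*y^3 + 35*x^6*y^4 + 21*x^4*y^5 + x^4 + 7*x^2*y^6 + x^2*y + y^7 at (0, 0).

The Hessian of f at 0 is [[0, 0], [0, 0]] with rank 0, so corank 2. A Groebner basis of the Jacobian ideal J(f) in C{x,y} is {x^2/7 + y^6, x^3, x*y}; counting standard monomials gives mu = 8. Corank 2; j^3 = x^2*y has shape L^2 M (L != M), so D-series; mu = 8 gives D_8.

8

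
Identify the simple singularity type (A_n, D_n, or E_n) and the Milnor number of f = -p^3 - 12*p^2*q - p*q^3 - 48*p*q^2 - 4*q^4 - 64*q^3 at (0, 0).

Type E_{7}, Milnor number mu = 7.

The Hessian of f at 0 has rank 0. Corank 2; j^3 = -(p + 4*q)^3 is a perfect cube, so E-series; the 4-jet and mu = 7 give E_7.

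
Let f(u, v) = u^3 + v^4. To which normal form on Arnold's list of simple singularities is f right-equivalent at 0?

The Hessian of f at 0 is [[0, 0], [0, 0]] with rank 0, so corank 2. A Groebner basis of the Jacobian ideal J(f) in C{u,v} is {v^3, u^2}; counting standard monomials gives mu = 6. Corank 2; j^3 = u^3 is a perfect cube, so E-series; the 4-jet and mu = 6 give E_6.

E6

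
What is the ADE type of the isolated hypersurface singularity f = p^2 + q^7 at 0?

The Hessian of f at 0 is [[2, 0], [0, 0]] with rank 1, so corank 1. A Groebner basis of the Jacobian ideal J(f) in C{p,q} is {q^6, p}; counting standard monomials gives mu = 6. Corank 1: A-series; mu = 6 gives A_6.

A6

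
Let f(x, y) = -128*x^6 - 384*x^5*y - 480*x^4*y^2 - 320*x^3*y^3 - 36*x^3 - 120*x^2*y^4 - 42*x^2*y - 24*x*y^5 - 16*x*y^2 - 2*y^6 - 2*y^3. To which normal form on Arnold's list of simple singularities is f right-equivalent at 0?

The Hessian of f at 0 is [[0, 0], [0, 0]] with rank 0, so corank 2. A Groebner basis of the Jacobian ideal J(f) in C{x,y} is {-243*x*y/4 + y^5 - 81*y^2/4, x*y^2 + y^3/3, x^2 + 5*x*y/6 + y^2/6}; counting standard monomials gives mu = 7. Corank 2; j^3 = -2*(2*x + y)*(3*x + y)^2 has shape L^2 M (L != M), so D-series; mu = 7 gives D_7.

D_{7}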